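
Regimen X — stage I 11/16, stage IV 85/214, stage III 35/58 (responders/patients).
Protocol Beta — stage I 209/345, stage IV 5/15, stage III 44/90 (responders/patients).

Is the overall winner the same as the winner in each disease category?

No

Stage I: Regimen X 11/16 = 68.8%, Protocol Beta 209/345 = 60.6% → Regimen X
Stage IV: Regimen X 85/214 = 39.7%, Protocol Beta 5/15 = 33.3% → Regimen X
Stage III: Regimen X 35/58 = 60.3%, Protocol Beta 44/90 = 48.9% → Regimen X
Overall: Regimen X 131/288 = 45.5%, Protocol Beta 258/450 = 57.3% → Protocol Beta
Regimen X wins each disease group but Protocol Beta wins overall — the comparison reverses. Regimen X's patients skew toward stage IV, which has a lower base rate.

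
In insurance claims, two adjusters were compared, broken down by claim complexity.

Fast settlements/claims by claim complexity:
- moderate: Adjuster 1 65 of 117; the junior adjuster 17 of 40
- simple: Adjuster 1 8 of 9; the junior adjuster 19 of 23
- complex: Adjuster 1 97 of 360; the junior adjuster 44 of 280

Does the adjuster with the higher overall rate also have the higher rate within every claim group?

Moderate: Adjuster 1 65/117 = 55.6%, the junior adjuster 17/40 = 42.5% → Adjuster 1
Simple: Adjuster 1 8/9 = 88.9%, the junior adjuster 19/23 = 82.6% → Adjuster 1
Complex: Adjuster 1 97/360 = 26.9%, the junior adjuster 44/280 = 15.7% → Adjuster 1
Overall: Adjuster 1 170/486 = 35.0%, the junior adjuster 80/343 = 23.3% → Adjuster 1
Adjuster 1 wins overall and in every claim group — no reversal.

Yes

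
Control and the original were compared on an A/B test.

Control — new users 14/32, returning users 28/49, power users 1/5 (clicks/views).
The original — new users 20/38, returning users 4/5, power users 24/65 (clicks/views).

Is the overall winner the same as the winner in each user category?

No

New users: Control 14/32 = 43.8%, the original 20/38 = 52.6% → the original
Returning users: Control 28/49 = 57.1%, the original 4/5 = 80.0% → the original
Power users: Control 1/5 = 20.0%, the original 24/65 = 36.9% → the original
Overall: Control 43/86 = 50.0%, the original 48/108 = 44.4% → Control
The original wins each user group but Control wins overall — the comparison reverses. The original's views skew toward power users, which has a lower base rate.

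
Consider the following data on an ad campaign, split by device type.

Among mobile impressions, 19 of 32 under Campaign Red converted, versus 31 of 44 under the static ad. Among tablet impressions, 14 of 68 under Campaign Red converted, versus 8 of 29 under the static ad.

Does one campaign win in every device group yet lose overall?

Mobile: Campaign Red 19/32 = 59.4%, the static ad 31/44 = 70.5% → the static ad
Tablet: Campaign Red 14/68 = 20.6%, the static ad 8/29 = 27.6% → the static ad
Overall: Campaign Red 33/100 = 33.0%, the static ad 39/73 = 53.4% → the static ad
The static ad wins overall and in every device group — no reversal.

No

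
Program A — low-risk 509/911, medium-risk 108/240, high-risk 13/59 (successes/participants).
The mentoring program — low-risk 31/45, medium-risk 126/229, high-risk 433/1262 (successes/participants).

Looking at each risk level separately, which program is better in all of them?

Low-risk: Program A 509/911 = 55.9%, the mentoring program 31/45 = 68.9% → the mentoring program
Medium-risk: Program A 108/240 = 45.0%, the mentoring program 126/229 = 55.0% → the mentoring program
High-risk: Program A 13/59 = 22.0%, the mentoring program 433/1262 = 34.3% → the mentoring program
The mentoring program has the higher rate in all 3 groups.

the mentoring program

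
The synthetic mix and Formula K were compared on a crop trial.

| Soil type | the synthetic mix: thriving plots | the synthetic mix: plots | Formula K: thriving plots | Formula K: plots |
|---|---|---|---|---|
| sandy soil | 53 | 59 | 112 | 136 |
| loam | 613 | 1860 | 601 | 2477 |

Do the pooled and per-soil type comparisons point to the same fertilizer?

Yes

Sandy soil: the synthetic mix 53/59 = 89.8%, Formula K 112/136 = 82.4% → the synthetic mix
Loam: the synthetic mix 613/1860 = 33.0%, Formula K 601/2477 = 24.3% → the synthetic mix
Overall: the synthetic mix 666/1919 = 34.7%, Formula K 713/2613 = 27.3% → the synthetic mix
The synthetic mix wins overall and in every soil group — no reversal.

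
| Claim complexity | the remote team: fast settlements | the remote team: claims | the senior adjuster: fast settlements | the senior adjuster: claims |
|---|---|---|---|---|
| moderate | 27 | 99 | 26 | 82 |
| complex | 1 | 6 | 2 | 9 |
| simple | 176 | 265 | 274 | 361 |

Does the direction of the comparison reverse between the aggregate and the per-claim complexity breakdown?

Moderate: the remote team 27/99 = 27.3%, the senior adjuster 26/82 = 31.7% → the senior adjuster
Complex: the remote team 1/6 = 16.7%, the senior adjuster 2/9 = 22.2% → the senior adjuster
Simple: the remote team 176/265 = 66.4%, the senior adjuster 274/361 = 75.9% → the senior adjuster
Overall: the remote team 204/370 = 55.1%, the senior adjuster 302/452 = 66.8% → the senior adjuster
The senior adjuster wins overall and in every claim group — no reversal.

No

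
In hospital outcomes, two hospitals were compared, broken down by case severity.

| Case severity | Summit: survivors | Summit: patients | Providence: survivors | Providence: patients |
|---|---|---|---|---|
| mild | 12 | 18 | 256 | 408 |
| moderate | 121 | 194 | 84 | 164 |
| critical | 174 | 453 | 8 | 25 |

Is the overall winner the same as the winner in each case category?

No

Mild: Summit 12/18 = 66.7%, Providence 256/408 = 62.7% → Summit
Moderate: Summit 121/194 = 62.4%, Providence 84/164 = 51.2% → Summit
Critical: Summit 174/453 = 38.4%, Providence 8/25 = 32.0% → Summit
Overall: Summit 307/665 = 46.2%, Providence 348/597 = 58.3% → Providence
Summit wins each case group but Providence wins overall — the comparison reverses. Summit's patients skew toward critical, which has a lower base rate.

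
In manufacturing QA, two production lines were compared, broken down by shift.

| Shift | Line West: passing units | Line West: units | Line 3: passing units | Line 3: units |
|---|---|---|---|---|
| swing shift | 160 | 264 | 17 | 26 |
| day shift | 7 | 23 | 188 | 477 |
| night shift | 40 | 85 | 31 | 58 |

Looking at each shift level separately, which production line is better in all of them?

Swing shift: Line West 160/264 = 60.6%, Line 3 17/26 = 65.4% → Line 3
Day shift: Line West 7/23 = 30.4%, Line 3 188/477 = 39.4% → Line 3
Night shift: Line West 40/85 = 47.1%, Line 3 31/58 = 53.4% → Line 3
Line 3 has the higher rate in all 3 groups.

Line 3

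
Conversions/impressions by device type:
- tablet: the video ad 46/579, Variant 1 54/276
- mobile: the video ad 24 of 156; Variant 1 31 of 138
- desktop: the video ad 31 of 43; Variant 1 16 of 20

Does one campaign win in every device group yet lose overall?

No

Tablet: the video ad 46/579 = 7.9%, Variant 1 54/276 = 19.6% → Variant 1
Mobile: the video ad 24/156 = 15.4%, Variant 1 31/138 = 22.5% → Variant 1
Desktop: the video ad 31/43 = 72.1%, Variant 1 16/20 = 80.0% → Variant 1
Overall: the video ad 101/778 = 13.0%, Variant 1 101/434 = 23.3% → Variant 1
Variant 1 wins overall and in every device group — no reversal.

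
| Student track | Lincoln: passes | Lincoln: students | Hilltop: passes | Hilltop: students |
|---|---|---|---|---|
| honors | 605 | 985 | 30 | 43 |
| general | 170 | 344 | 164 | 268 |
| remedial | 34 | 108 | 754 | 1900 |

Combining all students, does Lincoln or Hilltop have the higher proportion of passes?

Honors: Lincoln 605/985 = 61.4%, Hilltop 30/43 = 69.8% → Hilltop
General: Lincoln 170/344 = 49.4%, Hilltop 164/268 = 61.2% → Hilltop
Remedial: Lincoln 34/108 = 31.5%, Hilltop 754/1900 = 39.7% → Hilltop
Overall: Lincoln 809/1437 = 56.3%, Hilltop 948/2211 = 42.9% → Lincoln
(Hilltop wins every student group but Lincoln wins overall — Hilltop's students skew toward the low-rate remedial group.)

Lincoln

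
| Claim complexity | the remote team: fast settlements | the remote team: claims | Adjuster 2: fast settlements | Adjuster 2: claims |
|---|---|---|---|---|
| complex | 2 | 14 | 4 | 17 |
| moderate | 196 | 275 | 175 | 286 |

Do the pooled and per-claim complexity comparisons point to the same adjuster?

No

Complex: the remote team 2/14 = 14.3%, Adjuster 2 4/17 = 23.5% → Adjuster 2
Moderate: the remote team 196/275 = 71.3%, Adjuster 2 175/286 = 61.2% → the remote team
Overall: the remote team 198/289 = 68.5%, Adjuster 2 179/303 = 59.1% → the remote team
Neither sweeps: the remote team wins 1 of 2 groups, Adjuster 2 wins 1. The remote team wins overall but not every group — no Simpson reversal.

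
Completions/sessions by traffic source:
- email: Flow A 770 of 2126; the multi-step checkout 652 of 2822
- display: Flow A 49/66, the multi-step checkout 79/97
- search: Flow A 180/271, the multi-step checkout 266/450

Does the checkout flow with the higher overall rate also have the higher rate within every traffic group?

No

Email: Flow A 770/2126 = 36.2%, the multi-step checkout 652/2822 = 23.1% → Flow A
Display: Flow A 49/66 = 74.2%, the multi-step checkout 79/97 = 81.4% → the multi-step checkout
Search: Flow A 180/271 = 66.4%, the multi-step checkout 266/450 = 59.1% → Flow A
Overall: Flow A 999/2463 = 40.6%, the multi-step checkout 997/3369 = 29.6% → Flow A
Neither sweeps: Flow A wins 2 of 3 groups, the multi-step checkout wins 1. Flow A wins overall but not every group — no Simpson reversal.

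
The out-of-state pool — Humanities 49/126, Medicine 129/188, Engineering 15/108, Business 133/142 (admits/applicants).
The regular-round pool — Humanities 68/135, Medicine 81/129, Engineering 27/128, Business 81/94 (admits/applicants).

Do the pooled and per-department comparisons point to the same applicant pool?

No

Humanities: the out-of-state pool 49/126 = 38.9%, the regular-round pool 68/135 = 50.4% → the regular-round pool
Medicine: the out-of-state pool 129/188 = 68.6%, the regular-round pool 81/129 = 62.8% → the out-of-state pool
Engineering: the out-of-state pool 15/108 = 13.9%, the regular-round pool 27/128 = 21.1% → the regular-round pool
Business: the out-of-state pool 133/142 = 93.7%, the regular-round pool 81/94 = 86.2% → the out-of-state pool
Overall: the out-of-state pool 326/564 = 57.8%, the regular-round pool 257/486 = 52.9% → the out-of-state pool
Neither sweeps: the out-of-state pool wins 2 of 4 groups, the regular-round pool wins 2. The out-of-state pool wins overall but not every group — no Simpson reversal.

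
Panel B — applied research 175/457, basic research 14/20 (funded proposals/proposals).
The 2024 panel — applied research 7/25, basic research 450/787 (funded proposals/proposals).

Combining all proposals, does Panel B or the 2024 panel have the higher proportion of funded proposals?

the 2024 panel

Applied research: Panel B 175/457 = 38.3%, the 2024 panel 7/25 = 28.0% → Panel B
Basic research: Panel B 14/20 = 70.0%, the 2024 panel 450/787 = 57.2% → Panel B
Overall: Panel B 189/477 = 39.6%, the 2024 panel 457/812 = 56.3% → the 2024 panel
(Panel B wins every proposal group but the 2024 panel wins overall — Panel B's proposals skew toward the low-rate applied research group.)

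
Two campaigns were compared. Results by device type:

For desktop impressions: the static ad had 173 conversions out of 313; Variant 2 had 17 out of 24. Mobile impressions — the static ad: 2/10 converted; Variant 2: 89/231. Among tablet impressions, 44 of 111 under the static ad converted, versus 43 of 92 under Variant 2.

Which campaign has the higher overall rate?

the static ad

Desktop: the static ad 173/313 = 55.3%, Variant 2 17/24 = 70.8% → Variant 2
Mobile: the static ad 2/10 = 20.0%, Variant 2 89/231 = 38.5% → Variant 2
Tablet: the static ad 44/111 = 39.6%, Variant 2 43/92 = 46.7% → Variant 2
Overall: the static ad 219/434 = 50.5%, Variant 2 149/347 = 42.9% → the static ad
(Variant 2 wins every device group but the static ad wins overall — Variant 2's impressions skew toward the low-rate mobile group.)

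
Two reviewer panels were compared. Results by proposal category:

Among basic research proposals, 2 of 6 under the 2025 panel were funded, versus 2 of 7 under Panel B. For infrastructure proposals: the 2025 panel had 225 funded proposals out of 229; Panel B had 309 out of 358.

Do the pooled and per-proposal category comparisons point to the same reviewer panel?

Basic research: the 2025 panel 2/6 = 33.3%, Panel B 2/7 = 28.6% → the 2025 panel
Infrastructure: the 2025 panel 225/229 = 98.3%, Panel B 309/358 = 86.3% → the 2025 panel
Overall: the 2025 panel 227/235 = 96.6%, Panel B 311/365 = 85.2% → the 2025 panel
The 2025 panel wins overall and in every proposal group — no reversal.

Yes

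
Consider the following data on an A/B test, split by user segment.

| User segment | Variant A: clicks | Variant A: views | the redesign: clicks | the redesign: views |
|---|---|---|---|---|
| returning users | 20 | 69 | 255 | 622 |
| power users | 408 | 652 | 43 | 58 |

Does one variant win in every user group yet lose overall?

Returning users: Variant A 20/69 = 29.0%, the redesign 255/622 = 41.0% → the redesign
Power users: Variant A 408/652 = 62.6%, the redesign 43/58 = 74.1% → the redesign
Overall: Variant A 428/721 = 59.4%, the redesign 298/680 = 43.8% → Variant A
The redesign wins each user group but Variant A wins overall — the comparison reverses. The redesign's views skew toward returning users, which has a lower base rate.

Yes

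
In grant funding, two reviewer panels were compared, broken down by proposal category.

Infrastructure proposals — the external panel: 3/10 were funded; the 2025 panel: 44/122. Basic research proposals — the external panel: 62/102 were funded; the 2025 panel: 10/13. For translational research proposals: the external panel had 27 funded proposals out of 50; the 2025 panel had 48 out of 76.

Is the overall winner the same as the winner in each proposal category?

No

Infrastructure: the external panel 3/10 = 30.0%, the 2025 panel 44/122 = 36.1% → the 2025 panel
Basic research: the external panel 62/102 = 60.8%, the 2025 panel 10/13 = 76.9% → the 2025 panel
Translational research: the external panel 27/50 = 54.0%, the 2025 panel 48/76 = 63.2% → the 2025 panel
Overall: the external panel 92/162 = 56.8%, the 2025 panel 102/211 = 48.3% → the external panel
The 2025 panel wins each proposal group but the external panel wins overall — the comparison reverses. The 2025 panel's proposals skew toward infrastructure, which has a lower base rate.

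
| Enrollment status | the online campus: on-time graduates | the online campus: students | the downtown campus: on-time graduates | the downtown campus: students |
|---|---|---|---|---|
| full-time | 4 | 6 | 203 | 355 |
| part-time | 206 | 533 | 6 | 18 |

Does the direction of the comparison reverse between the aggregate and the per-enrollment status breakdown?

Yes

Full-time: the online campus 4/6 = 66.7%, the downtown campus 203/355 = 57.2% → the online campus
Part-time: the online campus 206/533 = 38.6%, the downtown campus 6/18 = 33.3% → the online campus
Overall: the online campus 210/539 = 39.0%, the downtown campus 209/373 = 56.0% → the downtown campus
The online campus wins each enrollment group but the downtown campus wins overall — the comparison reverses. The online campus's students skew toward part-time, which has a lower base rate.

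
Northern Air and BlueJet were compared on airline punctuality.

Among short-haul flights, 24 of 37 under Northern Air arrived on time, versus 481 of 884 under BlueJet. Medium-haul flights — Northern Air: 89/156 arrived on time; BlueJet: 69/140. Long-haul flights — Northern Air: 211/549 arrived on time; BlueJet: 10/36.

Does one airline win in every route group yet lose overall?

Short-haul: Northern Air 24/37 = 64.9%, BlueJet 481/884 = 54.4% → Northern Air
Medium-haul: Northern Air 89/156 = 57.1%, BlueJet 69/140 = 49.3% → Northern Air
Long-haul: Northern Air 211/549 = 38.4%, BlueJet 10/36 = 27.8% → Northern Air
Overall: Northern Air 324/742 = 43.7%, BlueJet 560/1060 = 52.8% → BlueJet
Northern Air wins each route group but BlueJet wins overall — the comparison reverses. Northern Air's flights skew toward long-haul, which has a lower base rate.

Yes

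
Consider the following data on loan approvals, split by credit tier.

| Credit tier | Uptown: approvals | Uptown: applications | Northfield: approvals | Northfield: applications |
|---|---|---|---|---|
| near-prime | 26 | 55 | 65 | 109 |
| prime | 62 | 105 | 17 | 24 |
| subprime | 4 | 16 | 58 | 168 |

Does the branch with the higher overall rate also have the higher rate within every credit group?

Near-prime: Uptown 26/55 = 47.3%, Northfield 65/109 = 59.6% → Northfield
Prime: Uptown 62/105 = 59.0%, Northfield 17/24 = 70.8% → Northfield
Subprime: Uptown 4/16 = 25.0%, Northfield 58/168 = 34.5% → Northfield
Overall: Uptown 92/176 = 52.3%, Northfield 140/301 = 46.5% → Uptown
Northfield wins each credit group but Uptown wins overall — the comparison reverses. Northfield's applications skew toward subprime, which has a lower base rate.

No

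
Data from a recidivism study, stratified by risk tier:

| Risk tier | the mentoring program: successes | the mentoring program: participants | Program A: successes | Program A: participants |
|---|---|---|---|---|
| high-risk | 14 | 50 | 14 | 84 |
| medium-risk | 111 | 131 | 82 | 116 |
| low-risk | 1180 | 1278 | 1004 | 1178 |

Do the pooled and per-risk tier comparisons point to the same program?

High-risk: the mentoring program 14/50 = 28.0%, Program A 14/84 = 16.7% → the mentoring program
Medium-risk: the mentoring program 111/131 = 84.7%, Program A 82/116 = 70.7% → the mentoring program
Low-risk: the mentoring program 1180/1278 = 92.3%, Program A 1004/1178 = 85.2% → the mentoring program
Overall: the mentoring program 1305/1459 = 89.4%, Program A 1100/1378 = 79.8% → the mentoring program
The mentoring program wins overall and in every risk group — no reversal.

Yes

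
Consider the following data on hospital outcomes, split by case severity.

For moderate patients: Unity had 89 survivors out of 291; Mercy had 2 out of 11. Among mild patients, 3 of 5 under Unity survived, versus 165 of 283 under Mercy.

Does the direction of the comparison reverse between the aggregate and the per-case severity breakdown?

Moderate: Unity 89/291 = 30.6%, Mercy 2/11 = 18.2% → Unity
Mild: Unity 3/5 = 60.0%, Mercy 165/283 = 58.3% → Unity
Overall: Unity 92/296 = 31.1%, Mercy 167/294 = 56.8% → Mercy
Unity wins each case group but Mercy wins overall — the comparison reverses. Unity's patients skew toward moderate, which has a lower base rate.

Yes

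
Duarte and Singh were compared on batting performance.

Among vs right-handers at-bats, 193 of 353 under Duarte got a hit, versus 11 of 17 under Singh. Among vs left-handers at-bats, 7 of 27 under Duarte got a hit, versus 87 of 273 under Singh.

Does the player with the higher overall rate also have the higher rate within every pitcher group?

Vs right-handers: Duarte 193/353 = 54.7%, Singh 11/17 = 64.7% → Singh
Vs left-handers: Duarte 7/27 = 25.9%, Singh 87/273 = 31.9% → Singh
Overall: Duarte 200/380 = 52.6%, Singh 98/290 = 33.8% → Duarte
Singh wins each pitcher group but Duarte wins overall — the comparison reverses. Singh's at-bats skew toward vs left-handers, which has a lower base rate.

No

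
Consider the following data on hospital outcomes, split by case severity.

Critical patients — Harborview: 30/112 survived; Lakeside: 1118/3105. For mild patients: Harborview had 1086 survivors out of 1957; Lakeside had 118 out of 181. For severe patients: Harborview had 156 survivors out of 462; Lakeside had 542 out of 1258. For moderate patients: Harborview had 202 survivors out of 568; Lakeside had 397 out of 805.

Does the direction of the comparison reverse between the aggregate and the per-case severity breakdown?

Critical: Harborview 30/112 = 26.8%, Lakeside 1118/3105 = 36.0% → Lakeside
Mild: Harborview 1086/1957 = 55.5%, Lakeside 118/181 = 65.2% → Lakeside
Severe: Harborview 156/462 = 33.8%, Lakeside 542/1258 = 43.1% → Lakeside
Moderate: Harborview 202/568 = 35.6%, Lakeside 397/805 = 49.3% → Lakeside
Overall: Harborview 1474/3099 = 47.6%, Lakeside 2175/5349 = 40.7% → Harborview
Lakeside wins each case group but Harborview wins overall — the comparison reverses. Lakeside's patients skew toward critical, which has a lower base rate.

Yes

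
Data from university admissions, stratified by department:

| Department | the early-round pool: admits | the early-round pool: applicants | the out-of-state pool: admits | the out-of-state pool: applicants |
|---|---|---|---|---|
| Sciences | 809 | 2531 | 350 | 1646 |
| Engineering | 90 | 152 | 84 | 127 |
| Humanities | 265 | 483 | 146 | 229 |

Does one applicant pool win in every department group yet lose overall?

No

Sciences: the early-round pool 809/2531 = 32.0%, the out-of-state pool 350/1646 = 21.3% → the early-round pool
Engineering: the early-round pool 90/152 = 59.2%, the out-of-state pool 84/127 = 66.1% → the out-of-state pool
Humanities: the early-round pool 265/483 = 54.9%, the out-of-state pool 146/229 = 63.8% → the out-of-state pool
Overall: the early-round pool 1164/3166 = 36.8%, the out-of-state pool 580/2002 = 29.0% → the early-round pool
Neither sweeps: the early-round pool wins 1 of 3 groups, the out-of-state pool wins 2. The early-round pool wins overall but not every group — no Simpson reversal.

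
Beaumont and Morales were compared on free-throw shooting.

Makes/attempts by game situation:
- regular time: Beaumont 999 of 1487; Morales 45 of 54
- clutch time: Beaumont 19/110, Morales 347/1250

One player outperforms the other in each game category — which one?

Morales

Regular time: Beaumont 999/1487 = 67.2%, Morales 45/54 = 83.3% → Morales
Clutch time: Beaumont 19/110 = 17.3%, Morales 347/1250 = 27.8% → Morales
Morales has the higher rate in both groups.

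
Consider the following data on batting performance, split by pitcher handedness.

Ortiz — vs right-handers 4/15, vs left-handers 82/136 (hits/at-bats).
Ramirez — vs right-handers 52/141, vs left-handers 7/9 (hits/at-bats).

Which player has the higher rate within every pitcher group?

Vs right-handers: Ortiz 4/15 = 26.7%, Ramirez 52/141 = 36.9% → Ramirez
Vs left-handers: Ortiz 82/136 = 60.3%, Ramirez 7/9 = 77.8% → Ramirez
Ramirez has the higher rate in both groups.

Ramirez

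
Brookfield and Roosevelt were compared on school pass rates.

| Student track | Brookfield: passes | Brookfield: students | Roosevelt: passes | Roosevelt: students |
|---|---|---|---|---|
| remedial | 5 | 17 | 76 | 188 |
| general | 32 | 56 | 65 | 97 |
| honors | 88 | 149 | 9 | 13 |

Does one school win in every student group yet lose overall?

Yes

Remedial: Brookfield 5/17 = 29.4%, Roosevelt 76/188 = 40.4% → Roosevelt
General: Brookfield 32/56 = 57.1%, Roosevelt 65/97 = 67.0% → Roosevelt
Honors: Brookfield 88/149 = 59.1%, Roosevelt 9/13 = 69.2% → Roosevelt
Overall: Brookfield 125/222 = 56.3%, Roosevelt 150/298 = 50.3% → Brookfield
Roosevelt wins each student group but Brookfield wins overall — the comparison reverses. Roosevelt's students skew toward remedial, which has a lower base rate.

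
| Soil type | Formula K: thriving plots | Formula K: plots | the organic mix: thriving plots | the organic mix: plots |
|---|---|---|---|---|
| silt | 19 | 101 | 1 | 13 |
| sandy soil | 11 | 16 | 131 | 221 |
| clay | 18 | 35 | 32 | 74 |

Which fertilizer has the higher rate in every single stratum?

Silt: Formula K 19/101 = 18.8%, the organic mix 1/13 = 7.7% → Formula K
Sandy soil: Formula K 11/16 = 68.8%, the organic mix 131/221 = 59.3% → Formula K
Clay: Formula K 18/35 = 51.4%, the organic mix 32/74 = 43.2% → Formula K
Formula K has the higher rate in all 3 groups.

Formula K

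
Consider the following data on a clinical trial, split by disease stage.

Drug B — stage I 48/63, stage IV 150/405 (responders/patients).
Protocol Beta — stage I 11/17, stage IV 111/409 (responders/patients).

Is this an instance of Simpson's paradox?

No

Stage I: Drug B 48/63 = 76.2%, Protocol Beta 11/17 = 64.7% → Drug B
Stage IV: Drug B 150/405 = 37.0%, Protocol Beta 111/409 = 27.1% → Drug B
Overall: Drug B 198/468 = 42.3%, Protocol Beta 122/426 = 28.6% → Drug B
Drug B wins overall and in every disease group — no reversal.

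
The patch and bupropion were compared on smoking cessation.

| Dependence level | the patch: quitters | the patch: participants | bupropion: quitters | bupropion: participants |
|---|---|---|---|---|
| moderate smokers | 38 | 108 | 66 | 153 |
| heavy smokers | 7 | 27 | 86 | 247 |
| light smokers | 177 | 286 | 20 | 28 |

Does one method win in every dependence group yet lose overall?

Moderate smokers: the patch 38/108 = 35.2%, bupropion 66/153 = 43.1% → bupropion
Heavy smokers: the patch 7/27 = 25.9%, bupropion 86/247 = 34.8% → bupropion
Light smokers: the patch 177/286 = 61.9%, bupropion 20/28 = 71.4% → bupropion
Overall: the patch 222/421 = 52.7%, bupropion 172/428 = 40.2% → the patch
Bupropion wins each dependence group but the patch wins overall — the comparison reverses. Bupropion's participants skew toward heavy smokers, which has a lower base rate.

Yes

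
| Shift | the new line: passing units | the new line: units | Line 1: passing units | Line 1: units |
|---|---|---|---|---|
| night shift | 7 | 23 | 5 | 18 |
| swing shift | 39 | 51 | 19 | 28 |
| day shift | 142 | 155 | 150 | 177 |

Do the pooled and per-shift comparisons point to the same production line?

Night shift: the new line 7/23 = 30.4%, Line 1 5/18 = 27.8% → the new line
Swing shift: the new line 39/51 = 76.5%, Line 1 19/28 = 67.9% → the new line
Day shift: the new line 142/155 = 91.6%, Line 1 150/177 = 84.7% → the new line
Overall: the new line 188/229 = 82.1%, Line 1 174/223 = 78.0% → the new line
The new line wins overall and in every shift group — no reversal.

Yes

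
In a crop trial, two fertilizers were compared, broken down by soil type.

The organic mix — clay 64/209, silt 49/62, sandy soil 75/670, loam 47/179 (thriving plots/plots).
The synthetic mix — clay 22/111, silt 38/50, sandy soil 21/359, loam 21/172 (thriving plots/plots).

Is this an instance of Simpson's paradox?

Clay: the organic mix 64/209 = 30.6%, the synthetic mix 22/111 = 19.8% → the organic mix
Silt: the organic mix 49/62 = 79.0%, the synthetic mix 38/50 = 76.0% → the organic mix
Sandy soil: the organic mix 75/670 = 11.2%, the synthetic mix 21/359 = 5.8% → the organic mix
Loam: the organic mix 47/179 = 26.3%, the synthetic mix 21/172 = 12.2% → the organic mix
Overall: the organic mix 235/1120 = 21.0%, the synthetic mix 102/692 = 14.7% → the organic mix
The organic mix wins overall and in every soil group — no reversal.

No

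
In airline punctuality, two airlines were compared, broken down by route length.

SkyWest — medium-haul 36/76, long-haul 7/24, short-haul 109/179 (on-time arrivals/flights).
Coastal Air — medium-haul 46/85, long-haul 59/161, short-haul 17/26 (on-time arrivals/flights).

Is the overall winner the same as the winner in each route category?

Medium-haul: SkyWest 36/76 = 47.4%, Coastal Air 46/85 = 54.1% → Coastal Air
Long-haul: SkyWest 7/24 = 29.2%, Coastal Air 59/161 = 36.6% → Coastal Air
Short-haul: SkyWest 109/179 = 60.9%, Coastal Air 17/26 = 65.4% → Coastal Air
Overall: SkyWest 152/279 = 54.5%, Coastal Air 122/272 = 44.9% → SkyWest
Coastal Air wins each route group but SkyWest wins overall — the comparison reverses. Coastal Air's flights skew toward long-haul, which has a lower base rate.

No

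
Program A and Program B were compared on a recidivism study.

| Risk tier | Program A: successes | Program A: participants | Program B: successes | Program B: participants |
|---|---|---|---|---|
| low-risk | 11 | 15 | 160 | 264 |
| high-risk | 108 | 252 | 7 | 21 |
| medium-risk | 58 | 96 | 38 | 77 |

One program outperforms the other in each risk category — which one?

Low-risk: Program A 11/15 = 73.3%, Program B 160/264 = 60.6% → Program A
High-risk: Program A 108/252 = 42.9%, Program B 7/21 = 33.3% → Program A
Medium-risk: Program A 58/96 = 60.4%, Program B 38/77 = 49.4% → Program A
Program A has the higher rate in all 3 groups.

Program A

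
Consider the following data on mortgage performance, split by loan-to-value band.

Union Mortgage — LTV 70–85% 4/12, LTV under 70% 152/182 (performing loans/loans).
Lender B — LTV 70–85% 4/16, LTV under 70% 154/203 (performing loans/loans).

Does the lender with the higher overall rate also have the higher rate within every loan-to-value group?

Yes

LTV 70–85%: Union Mortgage 4/12 = 33.3%, Lender B 4/16 = 25.0% → Union Mortgage
LTV under 70%: Union Mortgage 152/182 = 83.5%, Lender B 154/203 = 75.9% → Union Mortgage
Overall: Union Mortgage 156/194 = 80.4%, Lender B 158/219 = 72.1% → Union Mortgage
Union Mortgage wins overall and in every loan-to-value group — no reversal.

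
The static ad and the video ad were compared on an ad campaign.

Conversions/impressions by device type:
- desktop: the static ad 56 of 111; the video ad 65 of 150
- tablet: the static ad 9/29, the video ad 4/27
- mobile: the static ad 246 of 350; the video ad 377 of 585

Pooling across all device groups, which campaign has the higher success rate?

Desktop: the static ad 56/111 = 50.5%, the video ad 65/150 = 43.3% → the static ad
Tablet: the static ad 9/29 = 31.0%, the video ad 4/27 = 14.8% → the static ad
Mobile: the static ad 246/350 = 70.3%, the video ad 377/585 = 64.4% → the static ad
Overall: the static ad 311/490 = 63.5%, the video ad 446/762 = 58.5% → the static ad

the static ad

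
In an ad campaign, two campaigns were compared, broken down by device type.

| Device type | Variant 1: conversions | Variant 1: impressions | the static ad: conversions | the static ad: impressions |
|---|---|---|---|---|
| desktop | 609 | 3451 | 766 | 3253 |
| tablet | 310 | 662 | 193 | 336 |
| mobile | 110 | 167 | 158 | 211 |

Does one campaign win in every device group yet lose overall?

Desktop: Variant 1 609/3451 = 17.6%, the static ad 766/3253 = 23.5% → the static ad
Tablet: Variant 1 310/662 = 46.8%, the static ad 193/336 = 57.4% → the static ad
Mobile: Variant 1 110/167 = 65.9%, the static ad 158/211 = 74.9% → the static ad
Overall: Variant 1 1029/4280 = 24.0%, the static ad 1117/3800 = 29.4% → the static ad
The static ad wins overall and in every device group — no reversal.

No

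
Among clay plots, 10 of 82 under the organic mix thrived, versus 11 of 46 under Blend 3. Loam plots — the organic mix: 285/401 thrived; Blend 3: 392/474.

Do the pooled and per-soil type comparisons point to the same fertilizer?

Yes

Clay: the organic mix 10/82 = 12.2%, Blend 3 11/46 = 23.9% → Blend 3
Loam: the organic mix 285/401 = 71.1%, Blend 3 392/474 = 82.7% → Blend 3
Overall: the organic mix 295/483 = 61.1%, Blend 3 403/520 = 77.5% → Blend 3
Blend 3 wins overall and in every soil group — no reversal.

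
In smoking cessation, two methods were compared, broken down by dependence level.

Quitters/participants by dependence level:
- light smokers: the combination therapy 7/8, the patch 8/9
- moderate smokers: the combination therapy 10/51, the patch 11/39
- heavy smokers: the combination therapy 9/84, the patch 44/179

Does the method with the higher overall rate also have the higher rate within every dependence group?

Light smokers: the combination therapy 7/8 = 87.5%, the patch 8/9 = 88.9% → the patch
Moderate smokers: the combination therapy 10/51 = 19.6%, the patch 11/39 = 28.2% → the patch
Heavy smokers: the combination therapy 9/84 = 10.7%, the patch 44/179 = 24.6% → the patch
Overall: the combination therapy 26/143 = 18.2%, the patch 63/227 = 27.8% → the patch
The patch wins overall and in every dependence group — no reversal.

Yes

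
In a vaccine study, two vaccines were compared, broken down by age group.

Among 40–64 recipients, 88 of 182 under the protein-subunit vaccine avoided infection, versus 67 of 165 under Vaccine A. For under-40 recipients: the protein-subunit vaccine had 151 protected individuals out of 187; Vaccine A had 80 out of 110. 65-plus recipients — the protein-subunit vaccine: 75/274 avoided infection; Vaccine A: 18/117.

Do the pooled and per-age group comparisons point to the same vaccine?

40–64: the protein-subunit vaccine 88/182 = 48.4%, Vaccine A 67/165 = 40.6% → the protein-subunit vaccine
Under-40: the protein-subunit vaccine 151/187 = 80.7%, Vaccine A 80/110 = 72.7% → the protein-subunit vaccine
65-plus: the protein-subunit vaccine 75/274 = 27.4%, Vaccine A 18/117 = 15.4% → the protein-subunit vaccine
Overall: the protein-subunit vaccine 314/643 = 48.8%, Vaccine A 165/392 = 42.1% → the protein-subunit vaccine
The protein-subunit vaccine wins overall and in every age group — no reversal.

Yes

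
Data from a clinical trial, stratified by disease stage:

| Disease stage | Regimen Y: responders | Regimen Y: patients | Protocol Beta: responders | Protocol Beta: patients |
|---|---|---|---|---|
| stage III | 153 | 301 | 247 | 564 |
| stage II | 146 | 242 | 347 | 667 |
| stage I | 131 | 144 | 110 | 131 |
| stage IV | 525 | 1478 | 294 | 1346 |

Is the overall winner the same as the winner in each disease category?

Stage III: Regimen Y 153/301 = 50.8%, Protocol Beta 247/564 = 43.8% → Regimen Y
Stage II: Regimen Y 146/242 = 60.3%, Protocol Beta 347/667 = 52.0% → Regimen Y
Stage I: Regimen Y 131/144 = 91.0%, Protocol Beta 110/131 = 84.0% → Regimen Y
Stage IV: Regimen Y 525/1478 = 35.5%, Protocol Beta 294/1346 = 21.8% → Regimen Y
Overall: Regimen Y 955/2165 = 44.1%, Protocol Beta 998/2708 = 36.9% → Regimen Y
Regimen Y wins overall and in every disease group — no reversal.

Yes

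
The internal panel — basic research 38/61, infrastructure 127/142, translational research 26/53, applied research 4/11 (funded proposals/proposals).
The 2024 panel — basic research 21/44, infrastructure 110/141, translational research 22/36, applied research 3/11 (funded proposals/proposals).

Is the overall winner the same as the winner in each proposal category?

Basic research: the internal panel 38/61 = 62.3%, the 2024 panel 21/44 = 47.7% → the internal panel
Infrastructure: the internal panel 127/142 = 89.4%, the 2024 panel 110/141 = 78.0% → the internal panel
Translational research: the internal panel 26/53 = 49.1%, the 2024 panel 22/36 = 61.1% → the 2024 panel
Applied research: the internal panel 4/11 = 36.4%, the 2024 panel 3/11 = 27.3% → the internal panel
Overall: the internal panel 195/267 = 73.0%, the 2024 panel 156/232 = 67.2% → the internal panel
Neither sweeps: the internal panel wins 3 of 4 groups, the 2024 panel wins 1. The internal panel wins overall but not every group — no Simpson reversal.

No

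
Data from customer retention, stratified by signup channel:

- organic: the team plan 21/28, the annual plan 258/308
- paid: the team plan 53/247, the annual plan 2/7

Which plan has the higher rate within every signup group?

the annual plan

Organic: the team plan 21/28 = 75.0%, the annual plan 258/308 = 83.8% → the annual plan
Paid: the team plan 53/247 = 21.5%, the annual plan 2/7 = 28.6% → the annual plan
The annual plan has the higher rate in both groups.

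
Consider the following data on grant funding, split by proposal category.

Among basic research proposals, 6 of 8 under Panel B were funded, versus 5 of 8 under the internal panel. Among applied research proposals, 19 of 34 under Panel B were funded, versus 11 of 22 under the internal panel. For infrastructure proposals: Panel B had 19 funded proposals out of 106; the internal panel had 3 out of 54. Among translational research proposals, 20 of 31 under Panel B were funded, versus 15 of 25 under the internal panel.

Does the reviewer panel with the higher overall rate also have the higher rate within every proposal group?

Yes

Basic research: Panel B 6/8 = 75.0%, the internal panel 5/8 = 62.5% → Panel B
Applied research: Panel B 19/34 = 55.9%, the internal panel 11/22 = 50.0% → Panel B
Infrastructure: Panel B 19/106 = 17.9%, the internal panel 3/54 = 5.6% → Panel B
Translational research: Panel B 20/31 = 64.5%, the internal panel 15/25 = 60.0% → Panel B
Overall: Panel B 64/179 = 35.8%, the internal panel 34/109 = 31.2% → Panel B
Panel B wins overall and in every proposal group — no reversal.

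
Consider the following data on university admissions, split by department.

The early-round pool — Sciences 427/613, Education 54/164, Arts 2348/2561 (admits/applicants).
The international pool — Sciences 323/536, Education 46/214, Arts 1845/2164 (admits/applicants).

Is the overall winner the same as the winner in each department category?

Yes

Sciences: the early-round pool 427/613 = 69.7%, the international pool 323/536 = 60.3% → the early-round pool
Education: the early-round pool 54/164 = 32.9%, the international pool 46/214 = 21.5% → the early-round pool
Arts: the early-round pool 2348/2561 = 91.7%, the international pool 1845/2164 = 85.3% → the early-round pool
Overall: the early-round pool 2829/3338 = 84.8%, the international pool 2214/2914 = 76.0% → the early-round pool
The early-round pool wins overall and in every department group — no reversal.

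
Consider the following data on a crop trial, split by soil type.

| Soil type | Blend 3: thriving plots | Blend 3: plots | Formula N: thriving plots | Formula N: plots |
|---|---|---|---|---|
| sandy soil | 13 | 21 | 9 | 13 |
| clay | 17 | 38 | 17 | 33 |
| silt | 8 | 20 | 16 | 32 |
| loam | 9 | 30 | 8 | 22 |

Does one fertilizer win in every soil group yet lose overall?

Sandy soil: Blend 3 13/21 = 61.9%, Formula N 9/13 = 69.2% → Formula N
Clay: Blend 3 17/38 = 44.7%, Formula N 17/33 = 51.5% → Formula N
Silt: Blend 3 8/20 = 40.0%, Formula N 16/32 = 50.0% → Formula N
Loam: Blend 3 9/30 = 30.0%, Formula N 8/22 = 36.4% → Formula N
Overall: Blend 3 47/109 = 43.1%, Formula N 50/100 = 50.0% → Formula N
Formula N wins overall and in every soil group — no reversal.

No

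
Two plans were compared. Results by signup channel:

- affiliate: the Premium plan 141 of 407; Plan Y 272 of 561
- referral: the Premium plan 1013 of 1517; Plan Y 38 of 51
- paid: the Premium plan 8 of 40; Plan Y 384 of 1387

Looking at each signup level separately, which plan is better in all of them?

Affiliate: the Premium plan 141/407 = 34.6%, Plan Y 272/561 = 48.5% → Plan Y
Referral: the Premium plan 1013/1517 = 66.8%, Plan Y 38/51 = 74.5% → Plan Y
Paid: the Premium plan 8/40 = 20.0%, Plan Y 384/1387 = 27.7% → Plan Y
Plan Y has the higher rate in all 3 groups.

Plan Y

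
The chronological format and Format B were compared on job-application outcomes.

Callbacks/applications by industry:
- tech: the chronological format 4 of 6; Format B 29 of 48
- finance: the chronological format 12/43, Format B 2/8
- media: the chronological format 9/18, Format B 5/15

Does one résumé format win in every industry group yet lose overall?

Yes

Tech: the chronological format 4/6 = 66.7%, Format B 29/48 = 60.4% → the chronological format
Finance: the chronological format 12/43 = 27.9%, Format B 2/8 = 25.0% → the chronological format
Media: the chronological format 9/18 = 50.0%, Format B 5/15 = 33.3% → the chronological format
Overall: the chronological format 25/67 = 37.3%, Format B 36/71 = 50.7% → Format B
The chronological format wins each industry group but Format B wins overall — the comparison reverses. The chronological format's applications skew toward finance, which has a lower base rate.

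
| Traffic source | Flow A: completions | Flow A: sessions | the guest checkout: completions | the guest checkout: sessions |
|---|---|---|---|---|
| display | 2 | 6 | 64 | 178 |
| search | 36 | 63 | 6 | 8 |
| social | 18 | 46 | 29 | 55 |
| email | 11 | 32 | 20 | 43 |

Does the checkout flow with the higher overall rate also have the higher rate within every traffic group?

Display: Flow A 2/6 = 33.3%, the guest checkout 64/178 = 36.0% → the guest checkout
Search: Flow A 36/63 = 57.1%, the guest checkout 6/8 = 75.0% → the guest checkout
Social: Flow A 18/46 = 39.1%, the guest checkout 29/55 = 52.7% → the guest checkout
Email: Flow A 11/32 = 34.4%, the guest checkout 20/43 = 46.5% → the guest checkout
Overall: Flow A 67/147 = 45.6%, the guest checkout 119/284 = 41.9% → Flow A
The guest checkout wins each traffic group but Flow A wins overall — the comparison reverses. The guest checkout's sessions skew toward display, which has a lower base rate.

No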